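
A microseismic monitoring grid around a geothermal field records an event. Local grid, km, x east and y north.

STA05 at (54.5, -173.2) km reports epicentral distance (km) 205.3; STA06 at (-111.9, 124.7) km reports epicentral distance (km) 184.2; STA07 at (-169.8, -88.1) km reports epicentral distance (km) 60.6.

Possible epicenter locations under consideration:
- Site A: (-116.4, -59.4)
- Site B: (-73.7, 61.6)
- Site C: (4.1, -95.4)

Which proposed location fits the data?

Site A

For each candidate, compare |candidate − station| to the reported distance:
Site A: residuals STA05 0.0, STA06 0.0, STA07 0.0 → max 0.0 km
Site B: residuals STA05 62.2, STA06 110.4, STA07 117.3 → max 117.3 km
Site C: residuals STA05 112.6, STA06 64.6, STA07 113.5 → max 113.5 km
Only Site A has all residuals ≈ 0.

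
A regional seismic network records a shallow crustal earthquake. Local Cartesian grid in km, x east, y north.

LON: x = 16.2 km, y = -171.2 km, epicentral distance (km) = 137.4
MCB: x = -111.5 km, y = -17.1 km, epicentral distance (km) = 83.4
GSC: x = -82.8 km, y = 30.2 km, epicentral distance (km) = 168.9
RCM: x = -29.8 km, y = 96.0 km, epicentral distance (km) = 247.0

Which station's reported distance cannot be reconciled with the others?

MCB

Solve using three stations at a time. Using LON, GSC, RCM (subtract circle equations pairwise → linear system) gives (x, y) ≈ (-116.4, -135.3).
Distances from that point to each station vs reported:
  LON: calculated 137.4 vs reported 137.4 → residual 0.0 km
  MCB: calculated 118.3 vs reported 83.4 → residual 34.9 km
  GSC: calculated 168.9 vs reported 168.9 → residual 0.0 km
  RCM: calculated 247.0 vs reported 247.0 → residual 0.0 km
LON, GSC, RCM are mutually consistent (residuals ≈ 0); MCB is off by 34.9 km.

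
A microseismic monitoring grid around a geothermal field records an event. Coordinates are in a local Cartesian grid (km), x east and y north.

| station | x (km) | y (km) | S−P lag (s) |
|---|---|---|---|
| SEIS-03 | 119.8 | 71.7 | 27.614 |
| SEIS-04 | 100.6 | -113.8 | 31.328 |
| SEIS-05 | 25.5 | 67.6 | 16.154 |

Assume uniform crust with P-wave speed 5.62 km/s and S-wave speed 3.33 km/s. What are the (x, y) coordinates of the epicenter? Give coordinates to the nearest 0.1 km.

Distance from S−P lag: d = Δt · v_P v_S / (v_P − v_S) = Δt · (5.62·3.33)/(5.62−3.33) ≈ 8.1723·Δt.
So d_SEIS-03 = 225.67, d_SEIS-04 = 256.02, d_SEIS-05 = 132.02 km.
Circle about each station: (x − 119.8)² + (y − 71.7)² = 225.67²; (x − 100.6)² + (y + 113.8)² = 256.02²; (x − 25.5)² + (y − 67.6)² = 132.02².
Subtracting the SEIS-03 equation from the SEIS-04 and SEIS-05 equations removes the quadratic terms:
-38.4 x − 371.0 y = -11041.42
-188.6 x − 8.2 y = 19224.75
Solving the 2×2 system: x ≈ -103.7, y ≈ 40.5 km.

-103.7 km east, 40.5 km north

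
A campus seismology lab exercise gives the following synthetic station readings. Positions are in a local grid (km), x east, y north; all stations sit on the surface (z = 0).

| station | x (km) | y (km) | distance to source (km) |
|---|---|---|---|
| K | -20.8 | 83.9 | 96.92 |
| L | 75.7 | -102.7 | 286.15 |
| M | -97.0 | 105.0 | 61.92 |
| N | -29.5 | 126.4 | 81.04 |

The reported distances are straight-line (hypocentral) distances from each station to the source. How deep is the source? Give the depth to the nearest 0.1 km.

Each station gives a sphere (x−x_i)² + (y−y_i)² + z² = d_i² (stations at z=0).
Subtracting the K sphere from L and M: z² cancels, leaving linear equations in x and y:
193.0 x − 373.2 y = -63682.41
-152.4 x + 42.2 y = 18521.55
Solving: x ≈ -86.697, y ≈ 125.803 km (keep extra digits for the depth step; rounded: -86.7, 125.8).
Then from the K sphere: z² = 96.92² − (x + 20.8)² − (y − 83.9)² with x = -86.697, y = 125.803, so z ≈ 57.404 ≈ 57.4 km.
Check against N (with the unrounded solution): distance 81.04 ≈ 81.04 km. ✓

57.4 km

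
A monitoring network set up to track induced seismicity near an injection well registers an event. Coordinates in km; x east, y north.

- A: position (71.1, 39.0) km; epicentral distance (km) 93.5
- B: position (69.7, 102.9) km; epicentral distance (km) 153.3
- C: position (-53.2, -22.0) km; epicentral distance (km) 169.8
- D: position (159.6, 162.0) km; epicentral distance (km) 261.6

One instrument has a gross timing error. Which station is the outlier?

D

Solve using three stations at a time. Using A, B, C (subtract circle equations pairwise → linear system) gives (x, y) ≈ (115.3, -43.5).
Distances from that point to each station vs reported:
  A: calculated 93.6 vs reported 93.5 → residual 0.1 km
  B: calculated 153.4 vs reported 153.3 → residual 0.1 km
  C: calculated 169.9 vs reported 169.8 → residual 0.1 km
  D: calculated 210.3 vs reported 261.6 → residual 51.3 km
A, B, C are mutually consistent (residuals ≈ 0); D is off by 51.3 km.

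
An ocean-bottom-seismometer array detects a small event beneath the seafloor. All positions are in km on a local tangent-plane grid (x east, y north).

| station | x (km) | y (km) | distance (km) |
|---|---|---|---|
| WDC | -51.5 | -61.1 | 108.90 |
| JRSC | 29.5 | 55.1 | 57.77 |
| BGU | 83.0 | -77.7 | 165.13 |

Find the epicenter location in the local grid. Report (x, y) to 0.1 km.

(-27.4, 45.1)

Circle about each station: (x + 51.5)² + (y + 61.1)² = 108.90²; (x − 29.5)² + (y − 55.1)² = 57.77²; (x − 83.0)² + (y + 77.7)² = 165.13².
Subtracting pairs of circle equations eliminates x²+y² and gives linear equations (the radical axes):
162.0 x + 232.4 y = 6042.64
269.0 x − 33.2 y = -8867.88
Solving the 2×2 system: x ≈ -27.4, y ≈ 45.1 km.
Check against WDC (with the unrounded x, y): √((x + 51.5)²+(y + 61.1)²) = 108.90 ≈ 108.90 km. ✓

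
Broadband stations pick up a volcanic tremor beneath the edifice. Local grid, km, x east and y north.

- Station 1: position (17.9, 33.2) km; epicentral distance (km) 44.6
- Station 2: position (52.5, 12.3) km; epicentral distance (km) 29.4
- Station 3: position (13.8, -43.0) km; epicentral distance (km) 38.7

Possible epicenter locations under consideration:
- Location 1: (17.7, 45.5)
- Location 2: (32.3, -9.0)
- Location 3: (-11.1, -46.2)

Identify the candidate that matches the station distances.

For each candidate, compare |candidate − station| to the reported distance:
Location 1: residuals Station 1 32.3, Station 2 18.7, Station 3 49.9 → max 49.9 km
Location 2: residuals Station 1 0.0, Station 2 0.0, Station 3 0.0 → max 0.0 km
Location 3: residuals Station 1 39.9, Station 2 57.0, Station 3 13.6 → max 57.0 km
Only Location 2 has all residuals ≈ 0.

Location 2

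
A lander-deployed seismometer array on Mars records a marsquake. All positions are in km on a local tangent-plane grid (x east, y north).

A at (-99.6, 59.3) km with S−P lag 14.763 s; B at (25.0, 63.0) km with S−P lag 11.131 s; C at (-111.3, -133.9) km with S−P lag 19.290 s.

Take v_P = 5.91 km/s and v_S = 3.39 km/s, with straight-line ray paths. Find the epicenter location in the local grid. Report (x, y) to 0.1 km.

x ≈ -11.1 km, y ≈ -17.8 km

Distance from S−P lag: d = Δt · v_P v_S / (v_P − v_S) = Δt · (5.91·3.39)/(5.91−3.39) ≈ 7.9504·Δt.
So d_A = 117.37, d_B = 88.50, d_C = 153.36 km.
Circle about each station: (x + 99.6)² + (y − 59.3)² = 117.37²; (x − 25.0)² + (y − 63.0)² = 88.50²; (x + 111.3)² + (y + 133.9)² = 153.36².
Subtracting the A equation from the B and C equations removes the quadratic terms:
249.2 x + 7.4 y = -2899.18
-23.4 x − 386.4 y = 7136.68
Solving the 2×2 system: x ≈ -11.1, y ≈ -17.8 km.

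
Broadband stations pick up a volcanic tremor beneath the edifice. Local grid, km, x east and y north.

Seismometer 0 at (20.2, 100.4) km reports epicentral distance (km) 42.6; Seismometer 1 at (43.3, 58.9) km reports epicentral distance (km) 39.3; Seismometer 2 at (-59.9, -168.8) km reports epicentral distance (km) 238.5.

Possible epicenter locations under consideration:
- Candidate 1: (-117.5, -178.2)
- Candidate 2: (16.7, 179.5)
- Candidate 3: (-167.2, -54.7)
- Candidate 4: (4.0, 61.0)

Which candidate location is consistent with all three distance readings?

Candidate 4

For each candidate, compare |candidate − station| to the reported distance:
Candidate 1: residuals Seismometer 0 268.2, Seismometer 1 247.2, Seismometer 2 180.1 → max 268.2 km
Candidate 2: residuals Seismometer 0 36.6, Seismometer 1 84.2, Seismometer 2 118.1 → max 118.1 km
Candidate 3: residuals Seismometer 0 200.7, Seismometer 1 199.9, Seismometer 2 81.9 → max 200.7 km
Candidate 4: residuals Seismometer 0 0.0, Seismometer 1 0.1, Seismometer 2 0.0 → max 0.1 km
Only Candidate 4 has all residuals ≈ 0.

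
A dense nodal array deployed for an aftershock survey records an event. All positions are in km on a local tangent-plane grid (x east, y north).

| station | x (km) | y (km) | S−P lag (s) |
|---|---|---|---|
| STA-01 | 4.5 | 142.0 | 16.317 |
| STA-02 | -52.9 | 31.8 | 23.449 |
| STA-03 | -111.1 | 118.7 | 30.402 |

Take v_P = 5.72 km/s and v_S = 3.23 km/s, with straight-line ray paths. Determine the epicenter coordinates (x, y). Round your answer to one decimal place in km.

Distance from S−P lag: d = Δt · v_P v_S / (v_P − v_S) = Δt · (5.72·3.23)/(5.72−3.23) ≈ 7.4199·Δt.
So d_STA-01 = 121.07, d_STA-02 = 173.99, d_STA-03 = 225.58 km.
Circle about each station: (x − 4.5)² + (y − 142.0)² = 121.07²; (x + 52.9)² + (y − 31.8)² = 173.99²; (x + 111.1)² + (y − 118.7)² = 225.58².
Subtracting pairs of circle equations eliminates x²+y² and gives linear equations (the radical axes):
-114.8 x − 220.4 y = -31989.18
-231.2 x − 46.6 y = -29979.74
Solving the 2×2 system: x ≈ 112.2, y ≈ 86.7 km.
Check against STA-01 (with the unrounded x, y): √((x − 4.5)²+(y − 142.0)²) = 121.06 ≈ 121.07 km. ✓

x ≈ 112.2 km, y ≈ 86.7 km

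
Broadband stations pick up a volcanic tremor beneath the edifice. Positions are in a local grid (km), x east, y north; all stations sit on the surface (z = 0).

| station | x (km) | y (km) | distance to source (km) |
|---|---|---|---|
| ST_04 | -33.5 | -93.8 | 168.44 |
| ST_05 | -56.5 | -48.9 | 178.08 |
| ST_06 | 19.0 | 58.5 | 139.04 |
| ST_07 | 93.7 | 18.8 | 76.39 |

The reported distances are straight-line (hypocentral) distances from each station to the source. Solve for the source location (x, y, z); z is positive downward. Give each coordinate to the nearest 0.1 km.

Each station gives a sphere (x−x_i)² + (y−y_i)² + z² = d_i² (stations at z=0).
Subtracting the ST_04 sphere from ST_05 and ST_06: z² cancels, leaving linear equations in x and y:
-46.0 x + 89.8 y = -7677.68
105.0 x + 304.6 y = 2902.47
Solving: x ≈ 110.887, y ≈ -28.696 km (keep extra digits for the depth step; rounded: 110.9, -28.7).
Then from the ST_04 sphere: z² = 168.44² − (x + 33.5)² − (y + 93.8)² with x = 110.887, y = -28.696, so z ≈ 57.323 ≈ 57.3 km.

x ≈ 110.9 km, y ≈ -28.7 km, depth ≈ 57.3 km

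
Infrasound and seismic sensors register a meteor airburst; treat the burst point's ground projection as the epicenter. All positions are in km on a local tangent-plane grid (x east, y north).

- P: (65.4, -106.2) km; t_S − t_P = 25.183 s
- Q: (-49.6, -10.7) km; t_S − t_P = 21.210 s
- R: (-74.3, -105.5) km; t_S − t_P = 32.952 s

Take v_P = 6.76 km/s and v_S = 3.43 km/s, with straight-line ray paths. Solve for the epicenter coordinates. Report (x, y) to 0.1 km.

(74.8, 68.9)

Distance from S−P lag: d = Δt · v_P v_S / (v_P − v_S) = Δt · (6.76·3.43)/(6.76−3.43) ≈ 6.9630·Δt.
So d_P = 175.35, d_Q = 147.69, d_R = 229.44 km.
Circle about each station: (x − 65.4)² + (y + 106.2)² = 175.35²; (x + 49.6)² + (y + 10.7)² = 147.69²; (x + 74.3)² + (y + 105.5)² = 229.44².
Subtracting pairs of circle equations eliminates x²+y² and gives linear equations (the radical axes):
-230.0 x + 191.0 y = -4045.66
-279.4 x + 1.4 y = -20799.95
Solving the 2×2 system: x ≈ 74.8, y ≈ 68.9 km.
Check against P (with the unrounded x, y): √((x − 65.4)²+(y + 106.2)²) = 175.33 ≈ 175.35 km. ✓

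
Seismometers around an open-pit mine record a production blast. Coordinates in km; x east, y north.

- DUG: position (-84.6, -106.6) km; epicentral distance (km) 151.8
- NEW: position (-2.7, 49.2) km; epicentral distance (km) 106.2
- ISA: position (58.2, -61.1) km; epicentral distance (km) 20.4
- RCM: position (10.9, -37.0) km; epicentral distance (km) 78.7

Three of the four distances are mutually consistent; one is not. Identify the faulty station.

RCM

Solve using three stations at a time. Using DUG, NEW, ISA (subtract circle equations pairwise → linear system) gives (x, y) ≈ (52.5, -41.5).
Distances from that point to each station vs reported:
  DUG: calculated 151.8 vs reported 151.8 → residual 0.0 km
  NEW: calculated 106.2 vs reported 106.2 → residual 0.0 km
  ISA: calculated 20.4 vs reported 20.4 → residual 0.0 km
  RCM: calculated 41.9 vs reported 78.7 → residual 36.8 km
DUG, NEW, ISA are mutually consistent (residuals ≈ 0); RCM is off by 36.8 km.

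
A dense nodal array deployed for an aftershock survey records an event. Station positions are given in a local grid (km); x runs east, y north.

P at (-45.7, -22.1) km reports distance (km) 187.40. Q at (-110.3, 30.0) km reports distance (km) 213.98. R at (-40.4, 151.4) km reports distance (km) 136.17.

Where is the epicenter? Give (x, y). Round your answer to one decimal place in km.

88.8 km east, 108.4 km north

Circle about each station: (x + 45.7)² + (y + 22.1)² = 187.40²; (x + 110.3)² + (y − 30.0)² = 213.98²; (x + 40.4)² + (y − 151.4)² = 136.17².
Subtracting the P equation from the Q and R equations removes the quadratic terms:
-129.2 x + 104.2 y = -179.49
10.6 x + 347.0 y = 38553.71
Solving the 2×2 system: x ≈ 88.8, y ≈ 108.4 km.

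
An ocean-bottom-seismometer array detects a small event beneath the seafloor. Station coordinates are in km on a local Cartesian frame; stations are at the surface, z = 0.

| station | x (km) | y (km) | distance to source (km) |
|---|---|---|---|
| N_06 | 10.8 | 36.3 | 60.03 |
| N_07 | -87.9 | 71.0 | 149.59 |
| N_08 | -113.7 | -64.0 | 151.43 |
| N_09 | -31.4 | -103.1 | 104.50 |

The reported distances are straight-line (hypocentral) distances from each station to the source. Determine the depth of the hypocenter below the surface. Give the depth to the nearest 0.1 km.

z ≈ 8.9 km

Each station gives a sphere (x−x_i)² + (y−y_i)² + z² = d_i² (stations at z=0).
Subtracting the N_06 sphere from N_07 and N_08: z² cancels, leaving linear equations in x and y:
-197.4 x + 69.4 y = -7440.49
-249.0 x − 200.6 y = -3738.08
Solving: x ≈ 30.802, y ≈ -19.599 km (keep extra digits for the depth step; rounded: 30.8, -19.6).
Then from the N_06 sphere: z² = 60.03² − (x − 10.8)² − (y − 36.3)² with x = 30.802, y = -19.599, so z ≈ 8.878 ≈ 8.9 km.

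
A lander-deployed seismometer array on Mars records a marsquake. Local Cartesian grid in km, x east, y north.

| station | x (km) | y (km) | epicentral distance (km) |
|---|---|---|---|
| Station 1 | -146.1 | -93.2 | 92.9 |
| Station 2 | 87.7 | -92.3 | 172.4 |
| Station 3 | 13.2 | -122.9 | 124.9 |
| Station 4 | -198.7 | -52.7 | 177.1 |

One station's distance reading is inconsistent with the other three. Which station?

Station 4

Solve using three stations at a time. Using Station 1, Station 2, Station 3 (subtract circle equations pairwise → linear system) gives (x, y) ≈ (-74.5, -34.1).
Distances from that point to each station vs reported:
  Station 1: calculated 92.8 vs reported 92.9 → residual 0.1 km
  Station 2: calculated 172.4 vs reported 172.4 → residual 0.0 km
  Station 3: calculated 124.9 vs reported 124.9 → residual 0.0 km
  Station 4: calculated 125.6 vs reported 177.1 → residual 51.5 km
Station 1, Station 2, Station 3 are mutually consistent (residuals ≈ 0); Station 4 is off by 51.5 km.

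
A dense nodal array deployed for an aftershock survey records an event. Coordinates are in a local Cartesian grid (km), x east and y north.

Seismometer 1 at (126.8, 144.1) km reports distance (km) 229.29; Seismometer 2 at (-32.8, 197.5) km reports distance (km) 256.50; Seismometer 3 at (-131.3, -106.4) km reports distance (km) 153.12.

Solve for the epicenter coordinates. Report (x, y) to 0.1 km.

(12.9, -54.9)

Circle about each station: (x − 126.8)² + (y − 144.1)² = 229.29²; (x + 32.8)² + (y − 197.5)² = 256.50²; (x + 131.3)² + (y + 106.4)² = 153.12².
Subtracting the Seismometer 1 equation from the Seismometer 2 and Seismometer 3 equations removes the quadratic terms:
-319.2 x + 106.8 y = -9979.31
-516.2 x − 501.0 y = 20845.77
Solving the 2×2 system: x ≈ 12.9, y ≈ -54.9 km.
Check against Seismometer 1 (with the unrounded x, y): √((x − 126.8)²+(y − 144.1)²) = 229.29 ≈ 229.29 km. ✓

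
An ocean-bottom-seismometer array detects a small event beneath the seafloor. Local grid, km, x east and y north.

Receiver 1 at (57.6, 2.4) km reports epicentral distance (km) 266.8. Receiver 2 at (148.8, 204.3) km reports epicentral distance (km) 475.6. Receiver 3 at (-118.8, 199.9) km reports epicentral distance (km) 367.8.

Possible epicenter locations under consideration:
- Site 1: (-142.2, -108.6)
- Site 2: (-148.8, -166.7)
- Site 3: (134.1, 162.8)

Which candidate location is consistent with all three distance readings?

Site 2

For each candidate, compare |candidate − station| to the reported distance:
Site 1: residuals Receiver 1 38.2, Receiver 2 48.3, Receiver 3 58.4 → max 58.4 km
Site 2: residuals Receiver 1 0.0, Receiver 2 0.0, Receiver 3 0.0 → max 0.0 km
Site 3: residuals Receiver 1 89.1, Receiver 2 431.6, Receiver 3 112.2 → max 431.6 km
Only Site 2 has all residuals ≈ 0.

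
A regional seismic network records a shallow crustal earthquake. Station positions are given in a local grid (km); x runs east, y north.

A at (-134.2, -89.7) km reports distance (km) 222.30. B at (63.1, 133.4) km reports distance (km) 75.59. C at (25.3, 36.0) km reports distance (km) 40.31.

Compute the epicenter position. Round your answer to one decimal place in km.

Circle about each station: (x + 134.2)² + (y + 89.7)² = 222.30²; (x − 63.1)² + (y − 133.4)² = 75.59²; (x − 25.3)² + (y − 36.0)² = 40.31².
Subtracting the A equation from the B and C equations removes the quadratic terms:
394.6 x + 446.2 y = 39424.88
319.0 x + 251.4 y = 23672.75
Solving the 2×2 system: x ≈ 15.1, y ≈ 75.0 km.
Check against A (with the unrounded x, y): √((x + 134.2)²+(y + 89.7)²) = 222.30 ≈ 222.30 km. ✓

x ≈ 15.1 km, y ≈ 75.0 km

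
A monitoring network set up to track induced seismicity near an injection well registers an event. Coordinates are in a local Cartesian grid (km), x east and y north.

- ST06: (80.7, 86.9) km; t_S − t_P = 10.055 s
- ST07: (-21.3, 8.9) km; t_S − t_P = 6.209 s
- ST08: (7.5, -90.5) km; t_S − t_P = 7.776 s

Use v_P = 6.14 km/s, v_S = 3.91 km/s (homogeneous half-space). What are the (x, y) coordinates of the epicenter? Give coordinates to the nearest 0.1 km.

Distance from S−P lag: d = Δt · v_P v_S / (v_P − v_S) = Δt · (6.14·3.91)/(6.14−3.91) ≈ 10.7657·Δt.
So d_ST06 = 108.25, d_ST07 = 66.84, d_ST08 = 83.71 km.
Circle about each station: (x − 80.7)² + (y − 86.9)² = 108.25²; (x + 21.3)² + (y − 8.9)² = 66.84²; (x − 7.5)² + (y + 90.5)² = 83.71².
Subtracting the ST06 equation from the ST07 and ST08 equations removes the quadratic terms:
-204.0 x − 156.0 y = -6280.72
-146.4 x − 354.8 y = -1106.90
Solving the 2×2 system: x ≈ 41.5, y ≈ -14.0 km.
Check against ST06 (with the unrounded x, y): √((x − 80.7)²+(y − 86.9)²) = 108.25 ≈ 108.25 km. ✓

41.5 km east, -14.0 km north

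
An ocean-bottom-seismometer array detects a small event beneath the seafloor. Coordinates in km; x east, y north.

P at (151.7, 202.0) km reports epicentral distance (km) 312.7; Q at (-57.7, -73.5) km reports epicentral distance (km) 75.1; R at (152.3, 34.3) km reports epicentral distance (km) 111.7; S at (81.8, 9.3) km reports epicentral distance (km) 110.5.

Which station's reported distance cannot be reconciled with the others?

R

Solve using three stations at a time. Using P, Q, S (subtract circle equations pairwise → linear system) gives (x, y) ≈ (17.1, -80.2).
Distances from that point to each station vs reported:
  P: calculated 312.7 vs reported 312.7 → residual 0.0 km
  Q: calculated 75.1 vs reported 75.1 → residual 0.0 km
  R: calculated 177.2 vs reported 111.7 → residual 65.5 km
  S: calculated 110.5 vs reported 110.5 → residual 0.0 km
P, Q, S are mutually consistent (residuals ≈ 0); R is off by 65.5 km.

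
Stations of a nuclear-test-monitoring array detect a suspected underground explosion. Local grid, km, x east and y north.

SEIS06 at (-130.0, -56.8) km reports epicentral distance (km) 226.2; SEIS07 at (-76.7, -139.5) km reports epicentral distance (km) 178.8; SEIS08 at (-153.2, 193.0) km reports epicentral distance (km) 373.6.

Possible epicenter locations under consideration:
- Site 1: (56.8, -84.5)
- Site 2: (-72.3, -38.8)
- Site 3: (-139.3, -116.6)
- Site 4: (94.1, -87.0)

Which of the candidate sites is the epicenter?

For each candidate, compare |candidate − station| to the reported distance:
Site 1: residuals SEIS06 37.4, SEIS07 34.4, SEIS08 25.6 → max 37.4 km
Site 2: residuals SEIS06 165.8, SEIS07 78.0, SEIS08 128.1 → max 165.8 km
Site 3: residuals SEIS06 165.7, SEIS07 112.1, SEIS08 63.7 → max 165.7 km
Site 4: residuals SEIS06 0.1, SEIS07 0.1, SEIS08 0.0 → max 0.1 km
Only Site 4 has all residuals ≈ 0.

Site 4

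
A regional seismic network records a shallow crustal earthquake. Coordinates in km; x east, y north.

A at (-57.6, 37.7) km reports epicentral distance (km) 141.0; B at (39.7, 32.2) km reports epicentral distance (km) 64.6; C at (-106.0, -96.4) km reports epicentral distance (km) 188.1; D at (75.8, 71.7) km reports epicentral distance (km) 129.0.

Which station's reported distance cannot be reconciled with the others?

D

Solve using three stations at a time. Using A, B, C (subtract circle equations pairwise → linear system) gives (x, y) ≈ (68.3, -25.7).
Distances from that point to each station vs reported:
  A: calculated 141.0 vs reported 141.0 → residual 0.0 km
  B: calculated 64.6 vs reported 64.6 → residual 0.0 km
  C: calculated 188.1 vs reported 188.1 → residual 0.0 km
  D: calculated 97.7 vs reported 129.0 → residual 31.3 km
A, B, C are mutually consistent (residuals ≈ 0); D is off by 31.3 km.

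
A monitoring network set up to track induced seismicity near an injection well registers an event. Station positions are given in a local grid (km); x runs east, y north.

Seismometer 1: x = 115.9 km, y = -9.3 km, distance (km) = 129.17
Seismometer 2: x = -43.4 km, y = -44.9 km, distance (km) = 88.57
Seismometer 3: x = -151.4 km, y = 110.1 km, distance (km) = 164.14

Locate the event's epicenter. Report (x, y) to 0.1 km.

Circle about each station: (x − 115.9)² + (y + 9.3)² = 129.17²; (x + 43.4)² + (y + 44.9)² = 88.57²; (x + 151.4)² + (y − 110.1)² = 164.14².
Subtracting pairs of circle equations eliminates x²+y² and gives linear equations (the radical axes):
-318.6 x − 71.2 y = -779.49
-534.6 x + 238.8 y = 11267.62
Solving the 2×2 system: x ≈ -5.4, y ≈ 35.1 km.

x ≈ -5.4 km, y ≈ 35.1 km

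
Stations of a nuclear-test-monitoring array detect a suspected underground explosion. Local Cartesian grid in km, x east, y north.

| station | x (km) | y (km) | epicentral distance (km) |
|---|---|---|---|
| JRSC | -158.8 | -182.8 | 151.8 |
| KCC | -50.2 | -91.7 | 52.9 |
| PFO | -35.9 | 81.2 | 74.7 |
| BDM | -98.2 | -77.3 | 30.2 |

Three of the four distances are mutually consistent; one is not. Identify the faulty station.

PFO

Solve using three stations at a time. Using JRSC, KCC, BDM (subtract circle equations pairwise → linear system) gives (x, y) ≈ (-83.8, -50.9).
Distances from that point to each station vs reported:
  JRSC: calculated 151.8 vs reported 151.8 → residual 0.0 km
  KCC: calculated 52.9 vs reported 52.9 → residual 0.0 km
  PFO: calculated 140.5 vs reported 74.7 → residual 65.8 km
  BDM: calculated 30.1 vs reported 30.2 → residual 0.1 km
JRSC, KCC, BDM are mutually consistent (residuals ≈ 0); PFO is off by 65.8 km.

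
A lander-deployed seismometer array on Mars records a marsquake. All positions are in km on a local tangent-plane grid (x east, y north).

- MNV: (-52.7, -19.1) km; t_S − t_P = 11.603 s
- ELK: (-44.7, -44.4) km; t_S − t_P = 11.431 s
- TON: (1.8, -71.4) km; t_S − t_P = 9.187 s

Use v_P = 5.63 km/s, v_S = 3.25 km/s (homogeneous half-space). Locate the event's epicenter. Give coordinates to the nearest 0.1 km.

Distance from S−P lag: d = Δt · v_P v_S / (v_P − v_S) = Δt · (5.63·3.25)/(5.63−3.25) ≈ 7.6880·Δt.
So d_MNV = 89.20, d_ELK = 87.88, d_TON = 70.63 km.
Circle about each station: (x + 52.7)² + (y + 19.1)² = 89.20²; (x + 44.7)² + (y + 44.4)² = 87.88²; (x − 1.8)² + (y + 71.4)² = 70.63².
Subtracting pairs of circle equations eliminates x²+y² and gives linear equations (the radical axes):
16.0 x − 50.6 y = 1061.10
109.0 x − 104.6 y = 4927.14
Solving the 2×2 system: x ≈ 36.0, y ≈ -9.6 km.

(36.0, -9.6)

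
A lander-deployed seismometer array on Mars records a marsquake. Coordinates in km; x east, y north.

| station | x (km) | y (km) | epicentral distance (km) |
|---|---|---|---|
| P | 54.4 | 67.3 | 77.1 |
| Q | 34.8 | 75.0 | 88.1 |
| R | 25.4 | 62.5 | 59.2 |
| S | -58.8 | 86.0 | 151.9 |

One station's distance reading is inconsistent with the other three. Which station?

Solve using three stations at a time. Using P, Q, S (subtract circle equations pairwise → linear system) gives (x, y) ≈ (59.2, -9.7).
Distances from that point to each station vs reported:
  P: calculated 77.1 vs reported 77.1 → residual 0.0 km
  Q: calculated 88.1 vs reported 88.1 → residual 0.0 km
  R: calculated 79.7 vs reported 59.2 → residual 20.5 km
  S: calculated 151.9 vs reported 151.9 → residual 0.0 km
P, Q, S are mutually consistent (residuals ≈ 0); R is off by 20.5 km.

R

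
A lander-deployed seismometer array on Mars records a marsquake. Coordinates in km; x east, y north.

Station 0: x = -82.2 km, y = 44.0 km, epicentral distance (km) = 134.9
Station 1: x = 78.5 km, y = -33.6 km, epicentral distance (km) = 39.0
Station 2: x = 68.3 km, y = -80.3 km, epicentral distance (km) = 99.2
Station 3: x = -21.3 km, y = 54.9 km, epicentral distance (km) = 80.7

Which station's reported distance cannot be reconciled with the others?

Station 1

Solve using three stations at a time. Using Station 0, Station 2, Station 3 (subtract circle equations pairwise → linear system) gives (x, y) ≈ (50.0, 17.2).
Distances from that point to each station vs reported:
  Station 0: calculated 134.9 vs reported 134.9 → residual 0.0 km
  Station 1: calculated 58.2 vs reported 39.0 → residual 19.2 km
  Station 2: calculated 99.2 vs reported 99.2 → residual 0.0 km
  Station 3: calculated 80.7 vs reported 80.7 → residual 0.0 km
Station 0, Station 2, Station 3 are mutually consistent (residuals ≈ 0); Station 1 is off by 19.2 km.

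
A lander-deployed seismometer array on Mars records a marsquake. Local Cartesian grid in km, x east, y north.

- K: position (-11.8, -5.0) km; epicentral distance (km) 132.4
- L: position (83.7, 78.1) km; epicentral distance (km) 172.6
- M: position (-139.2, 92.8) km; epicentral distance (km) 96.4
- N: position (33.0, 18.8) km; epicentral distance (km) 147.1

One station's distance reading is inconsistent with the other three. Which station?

M

Solve using three stations at a time. Using K, L, N (subtract circle equations pairwise → linear system) gives (x, y) ≈ (-86.7, 103.7).
Distances from that point to each station vs reported:
  K: calculated 132.0 vs reported 132.4 → residual 0.4 km
  L: calculated 172.3 vs reported 172.6 → residual 0.3 km
  M: calculated 53.6 vs reported 96.4 → residual 42.8 km
  N: calculated 146.8 vs reported 147.1 → residual 0.3 km
K, L, N are mutually consistent (residuals ≈ 0); M is off by 42.8 km.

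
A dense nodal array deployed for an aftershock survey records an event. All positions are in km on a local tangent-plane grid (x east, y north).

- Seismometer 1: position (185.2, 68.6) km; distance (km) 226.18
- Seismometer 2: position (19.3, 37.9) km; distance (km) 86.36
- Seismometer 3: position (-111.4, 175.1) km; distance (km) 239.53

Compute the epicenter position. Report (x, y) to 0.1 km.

x ≈ -11.7 km, y ≈ -42.7 km

Circle about each station: (x − 185.2)² + (y − 68.6)² = 226.18²; (x − 19.3)² + (y − 37.9)² = 86.36²; (x + 111.4)² + (y − 175.1)² = 239.53².
Subtracting pairs of circle equations eliminates x²+y² and gives linear equations (the radical axes):
-331.8 x − 61.4 y = 6503.24
-593.2 x + 213.0 y = -2152.26
Solving the 2×2 system: x ≈ -11.7, y ≈ -42.7 km.
Check against Seismometer 1 (with the unrounded x, y): √((x − 185.2)²+(y − 68.6)²) = 226.17 ≈ 226.18 km. ✓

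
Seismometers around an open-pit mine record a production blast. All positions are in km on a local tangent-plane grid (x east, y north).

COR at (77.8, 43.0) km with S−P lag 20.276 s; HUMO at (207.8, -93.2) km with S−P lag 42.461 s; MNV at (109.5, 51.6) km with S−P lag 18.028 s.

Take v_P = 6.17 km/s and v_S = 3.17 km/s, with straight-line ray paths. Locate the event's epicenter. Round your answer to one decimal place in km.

Distance from S−P lag: d = Δt · v_P v_S / (v_P − v_S) = Δt · (6.17·3.17)/(6.17−3.17) ≈ 6.5196·Δt.
So d_COR = 132.19, d_HUMO = 276.83, d_MNV = 117.54 km.
Circle about each station: (x − 77.8)² + (y − 43.0)² = 132.19²; (x − 207.8)² + (y + 93.2)² = 276.83²; (x − 109.5)² + (y − 51.6)² = 117.54².
Subtracting pairs of circle equations eliminates x²+y² and gives linear equations (the radical axes):
260.0 x − 272.4 y = -15195.41
63.4 x + 17.2 y = 10409.51
Solving the 2×2 system: x ≈ 118.4, y ≈ 168.8 km.

x ≈ 118.4 km, y ≈ 168.8 km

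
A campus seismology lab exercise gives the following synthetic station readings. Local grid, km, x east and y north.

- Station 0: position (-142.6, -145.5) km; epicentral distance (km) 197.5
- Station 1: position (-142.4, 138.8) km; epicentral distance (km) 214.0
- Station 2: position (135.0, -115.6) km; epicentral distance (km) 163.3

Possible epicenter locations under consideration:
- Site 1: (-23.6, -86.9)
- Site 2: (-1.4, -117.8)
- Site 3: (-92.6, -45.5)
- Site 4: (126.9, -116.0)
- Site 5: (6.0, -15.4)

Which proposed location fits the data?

For each candidate, compare |candidate − station| to the reported distance:
Site 1: residuals Station 0 64.9, Station 1 41.1, Station 2 2.1 → max 64.9 km
Site 2: residuals Station 0 53.6, Station 1 78.8, Station 2 26.9 → max 78.8 km
Site 3: residuals Station 0 85.7, Station 1 23.1, Station 2 74.9 → max 85.7 km
Site 4: residuals Station 0 73.6, Station 1 156.7, Station 2 155.2 → max 156.7 km
Site 5: residuals Station 0 0.0, Station 1 0.0, Station 2 0.0 → max 0.0 km
Only Site 5 has all residuals ≈ 0.

Site 5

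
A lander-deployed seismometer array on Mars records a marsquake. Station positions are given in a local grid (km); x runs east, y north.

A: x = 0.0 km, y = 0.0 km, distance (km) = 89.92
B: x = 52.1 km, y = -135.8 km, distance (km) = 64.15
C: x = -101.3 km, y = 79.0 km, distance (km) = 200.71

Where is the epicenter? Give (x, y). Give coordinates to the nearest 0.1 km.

(7.6, -89.6)

Circle about each station: x² + y² = 89.92²; (x − 52.1)² + (y + 135.8)² = 64.15²; (x + 101.3)² + (y − 79.0)² = 200.71².
Subtracting the A equation from the B and C equations removes the quadratic terms:
104.2 x − 271.6 y = 25126.43
-202.6 x + 158.0 y = -15696.21
Solving the 2×2 system: x ≈ 7.6, y ≈ -89.6 km.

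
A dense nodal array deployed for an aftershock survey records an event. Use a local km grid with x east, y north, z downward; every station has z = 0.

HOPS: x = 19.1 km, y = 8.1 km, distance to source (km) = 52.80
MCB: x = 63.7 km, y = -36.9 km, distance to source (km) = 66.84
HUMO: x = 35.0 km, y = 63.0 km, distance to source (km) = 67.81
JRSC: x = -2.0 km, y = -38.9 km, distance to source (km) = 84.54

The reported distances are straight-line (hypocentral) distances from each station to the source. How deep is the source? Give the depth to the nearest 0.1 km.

42.8 km

Each station gives a sphere (x−x_i)² + (y−y_i)² + z² = d_i² (stations at z=0).
Subtracting the HOPS sphere from MCB and HUMO: z² cancels, leaving linear equations in x and y:
89.2 x − 90.0 y = 3309.13
31.8 x + 109.8 y = 2953.22
Solving: x ≈ 49.710, y ≈ 12.500 km (keep extra digits for the depth step; rounded: 49.7, 12.5).
Then from the HOPS sphere: z² = 52.80² − (x − 19.1)² − (y − 8.1)² with x = 49.710, y = 12.500, so z ≈ 42.796 ≈ 42.8 km.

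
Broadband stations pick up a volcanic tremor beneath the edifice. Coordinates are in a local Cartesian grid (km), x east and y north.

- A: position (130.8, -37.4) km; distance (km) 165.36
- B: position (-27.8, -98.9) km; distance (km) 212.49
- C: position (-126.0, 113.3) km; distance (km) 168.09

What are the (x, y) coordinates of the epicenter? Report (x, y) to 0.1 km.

x ≈ 41.7 km, y ≈ 101.9 km

Circle about each station: (x − 130.8)² + (y + 37.4)² = 165.36²; (x + 27.8)² + (y + 98.9)² = 212.49²; (x + 126.0)² + (y − 113.3)² = 168.09².
Subtracting the A equation from the B and C equations removes the quadratic terms:
-317.2 x − 123.0 y = -25761.42
-513.6 x + 301.4 y = 9295.17
Solving the 2×2 system: x ≈ 41.7, y ≈ 101.9 km.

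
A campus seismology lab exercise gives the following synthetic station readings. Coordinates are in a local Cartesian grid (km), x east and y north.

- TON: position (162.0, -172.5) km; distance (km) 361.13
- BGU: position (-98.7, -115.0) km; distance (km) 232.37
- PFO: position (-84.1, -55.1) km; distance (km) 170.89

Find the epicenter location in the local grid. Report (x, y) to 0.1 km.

Circle about each station: (x − 162.0)² + (y + 172.5)² = 361.13²; (x + 98.7)² + (y + 115.0)² = 232.37²; (x + 84.1)² + (y + 55.1)² = 170.89².
Subtracting pairs of circle equations eliminates x²+y² and gives linear equations (the radical axes):
-521.4 x + 115.0 y = 43385.50
-492.2 x + 234.8 y = 55320.05
Solving the 2×2 system: x ≈ -58.1, y ≈ 113.8 km.

(-58.1, 113.8)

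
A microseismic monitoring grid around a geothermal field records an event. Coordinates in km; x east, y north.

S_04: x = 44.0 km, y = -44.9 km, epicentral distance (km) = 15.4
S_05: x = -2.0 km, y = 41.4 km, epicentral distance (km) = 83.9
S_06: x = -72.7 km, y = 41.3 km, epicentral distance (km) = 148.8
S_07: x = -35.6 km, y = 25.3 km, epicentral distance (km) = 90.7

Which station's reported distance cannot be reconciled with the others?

Solve using three stations at a time. Using S_04, S_05, S_07 (subtract circle equations pairwise → linear system) gives (x, y) ≈ (31.8, -35.4).
Distances from that point to each station vs reported:
  S_04: calculated 15.5 vs reported 15.4 → residual 0.1 km
  S_05: calculated 83.9 vs reported 83.9 → residual 0.0 km
  S_06: calculated 129.6 vs reported 148.8 → residual 19.2 km
  S_07: calculated 90.7 vs reported 90.7 → residual 0.0 km
S_04, S_05, S_07 are mutually consistent (residuals ≈ 0); S_06 is off by 19.2 km.

S_06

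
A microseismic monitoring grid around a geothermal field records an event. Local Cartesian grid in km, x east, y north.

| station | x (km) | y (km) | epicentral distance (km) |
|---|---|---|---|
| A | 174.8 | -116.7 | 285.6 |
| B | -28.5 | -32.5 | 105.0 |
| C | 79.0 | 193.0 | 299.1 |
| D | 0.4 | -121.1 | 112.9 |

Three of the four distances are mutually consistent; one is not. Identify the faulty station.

Solve using three stations at a time. Using A, B, D (subtract circle equations pairwise → linear system) gives (x, y) ≈ (-110.2, -98.5).
Distances from that point to each station vs reported:
  A: calculated 285.6 vs reported 285.6 → residual 0.0 km
  B: calculated 105.0 vs reported 105.0 → residual 0.0 km
  C: calculated 347.5 vs reported 299.1 → residual 48.4 km
  D: calculated 112.9 vs reported 112.9 → residual 0.0 km
A, B, D are mutually consistent (residuals ≈ 0); C is off by 48.4 km.

C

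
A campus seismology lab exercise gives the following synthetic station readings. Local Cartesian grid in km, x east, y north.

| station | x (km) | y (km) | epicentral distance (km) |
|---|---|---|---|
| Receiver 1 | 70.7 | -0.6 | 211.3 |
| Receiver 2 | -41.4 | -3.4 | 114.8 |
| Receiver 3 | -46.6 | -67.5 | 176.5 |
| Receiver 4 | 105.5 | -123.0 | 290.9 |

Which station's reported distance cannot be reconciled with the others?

Receiver 1

Solve using three stations at a time. Using Receiver 2, Receiver 3, Receiver 4 (subtract circle equations pairwise → linear system) gives (x, y) ≈ (-72.5, 107.1).
Distances from that point to each station vs reported:
  Receiver 1: calculated 179.2 vs reported 211.3 → residual 32.1 km
  Receiver 2: calculated 114.8 vs reported 114.8 → residual 0.0 km
  Receiver 3: calculated 176.5 vs reported 176.5 → residual 0.0 km
  Receiver 4: calculated 290.9 vs reported 290.9 → residual 0.0 km
Receiver 2, Receiver 3, Receiver 4 are mutually consistent (residuals ≈ 0); Receiver 1 is off by 32.1 km.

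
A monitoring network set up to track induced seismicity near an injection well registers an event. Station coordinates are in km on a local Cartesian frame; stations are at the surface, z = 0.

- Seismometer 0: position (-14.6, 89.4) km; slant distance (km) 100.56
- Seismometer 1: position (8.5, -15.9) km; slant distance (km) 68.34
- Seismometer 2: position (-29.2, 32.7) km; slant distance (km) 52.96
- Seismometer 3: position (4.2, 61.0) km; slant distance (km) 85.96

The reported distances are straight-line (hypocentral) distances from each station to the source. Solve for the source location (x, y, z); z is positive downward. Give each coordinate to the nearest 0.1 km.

x ≈ -43.2 km, y ≈ 2.1 km, depth ≈ 40.9 km

Each station gives a sphere (x−x_i)² + (y−y_i)² + z² = d_i² (stations at z=0).
Subtracting the Seismometer 0 sphere from Seismometer 1 and Seismometer 2: z² cancels, leaving linear equations in x and y:
46.2 x − 210.6 y = -2438.50
-29.2 x − 113.4 y = 1023.96
Solving: x ≈ -43.216, y ≈ 2.098 km (keep extra digits for the depth step; rounded: -43.2, 2.1).
Then from the Seismometer 0 sphere: z² = 100.56² − (x + 14.6)² − (y − 89.4)² with x = -43.216, y = 2.098, so z ≈ 40.888 ≈ 40.9 km.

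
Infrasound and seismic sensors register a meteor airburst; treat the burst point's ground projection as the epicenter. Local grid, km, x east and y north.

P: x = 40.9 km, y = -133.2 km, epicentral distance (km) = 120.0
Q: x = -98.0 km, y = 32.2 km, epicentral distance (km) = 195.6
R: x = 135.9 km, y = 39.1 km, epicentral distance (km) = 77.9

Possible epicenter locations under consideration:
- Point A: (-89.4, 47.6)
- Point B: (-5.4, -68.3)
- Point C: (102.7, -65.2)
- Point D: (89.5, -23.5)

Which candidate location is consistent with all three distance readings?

For each candidate, compare |candidate − station| to the reported distance:
Point A: residuals P 102.9, Q 178.0, R 147.6 → max 178.0 km
Point B: residuals P 40.3, Q 58.9, R 99.6 → max 99.6 km
Point C: residuals P 28.1, Q 27.5, R 31.6 → max 31.6 km
Point D: residuals P 0.0, Q 0.0, R 0.0 → max 0.0 km
Only Point D has all residuals ≈ 0.

Point D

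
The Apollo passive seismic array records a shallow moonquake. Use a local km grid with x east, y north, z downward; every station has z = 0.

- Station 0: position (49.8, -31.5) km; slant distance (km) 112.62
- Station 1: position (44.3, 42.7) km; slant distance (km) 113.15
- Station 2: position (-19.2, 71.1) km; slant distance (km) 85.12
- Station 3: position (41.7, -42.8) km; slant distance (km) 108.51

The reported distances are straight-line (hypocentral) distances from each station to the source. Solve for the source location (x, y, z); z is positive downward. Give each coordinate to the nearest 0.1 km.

Each station gives a sphere (x−x_i)² + (y−y_i)² + z² = d_i² (stations at z=0).
Subtracting the Station 0 sphere from Station 1 and Station 2: z² cancels, leaving linear equations in x and y:
-11.0 x + 148.4 y = 193.83
-138.0 x + 205.2 y = 7389.41
Solving: x ≈ -57.997, y ≈ -2.993 km (keep extra digits for the depth step; rounded: -58.0, -3.0).
Then from the Station 0 sphere: z² = 112.62² − (x − 49.8)² − (y + 31.5)² with x = -57.997, y = -2.993, so z ≈ 15.825 ≈ 15.8 km.
Check against Station 3 (with the unrounded solution): distance 108.51 ≈ 108.51 km. ✓

(-58.0, -3.0, 15.8)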